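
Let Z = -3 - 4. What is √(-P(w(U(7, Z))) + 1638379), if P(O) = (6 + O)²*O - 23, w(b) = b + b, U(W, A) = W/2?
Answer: √1637219 ≈ 1279.5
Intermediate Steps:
Z = -7
U(W, A) = W/2 (U(W, A) = W*(½) = W/2)
w(b) = 2*b
P(O) = -23 + O*(6 + O)² (P(O) = O*(6 + O)² - 23 = -23 + O*(6 + O)²)
√(-P(w(U(7, Z))) + 1638379) = √(-(-23 + (2*((½)*7))*(6 + 2*((½)*7))²) + 1638379) = √(-(-23 + (2*(7/2))*(6 + 2*(7/2))²) + 1638379) = √(-(-23 + 7*(6 + 7)²) + 1638379) = √(-(-23 + 7*13²) + 1638379) = √(-(-23 + 7*169) + 1638379) = √(-(-23 + 1183) + 1638379) = √(-1*1160 + 1638379) = √(-1160 + 1638379) = √1637219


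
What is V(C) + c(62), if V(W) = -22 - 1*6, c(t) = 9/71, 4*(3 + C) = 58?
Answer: -1979/71 ≈ -27.873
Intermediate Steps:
C = 23/2 (C = -3 + (1/4)*58 = -3 + 29/2 = 23/2 ≈ 11.500)
c(t) = 9/71 (c(t) = 9*(1/71) = 9/71)
V(W) = -28 (V(W) = -22 - 6 = -28)
V(C) + c(62) = -28 + 9/71 = -1979/71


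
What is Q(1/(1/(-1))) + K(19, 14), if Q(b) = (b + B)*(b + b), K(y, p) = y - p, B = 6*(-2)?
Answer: 31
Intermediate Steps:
B = -12
Q(b) = 2*b*(-12 + b) (Q(b) = (b - 12)*(b + b) = (-12 + b)*(2*b) = 2*b*(-12 + b))
Q(1/(1/(-1))) + K(19, 14) = 2*(-12 + 1/(1/(-1)))/(1/(-1)) + (19 - 1*14) = 2*(-12 + 1/(-1))/(-1) + (19 - 14) = 2*(-1)*(-12 - 1) + 5 = 2*(-1)*(-13) + 5 = 26 + 5 = 31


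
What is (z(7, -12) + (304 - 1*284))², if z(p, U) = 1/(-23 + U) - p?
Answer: 206116/1225 ≈ 168.26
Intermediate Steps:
(z(7, -12) + (304 - 1*284))² = ((1 + 23*7 - 1*(-12)*7)/(-23 - 12) + (304 - 1*284))² = ((1 + 161 + 84)/(-35) + (304 - 284))² = (-1/35*246 + 20)² = (-246/35 + 20)² = (454/35)² = 206116/1225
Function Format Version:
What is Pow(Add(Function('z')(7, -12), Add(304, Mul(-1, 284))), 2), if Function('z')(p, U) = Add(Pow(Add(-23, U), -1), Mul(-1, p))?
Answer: Rational(206116, 1225) ≈ 168.26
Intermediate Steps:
Pow(Add(Function('z')(7, -12), Add(304, Mul(-1, 284))), 2) = Pow(Add(Mul(Pow(Add(-23, -12), -1), Add(1, Mul(23, 7), Mul(-1, -12, 7))), Add(304, Mul(-1, 284))), 2) = Pow(Add(Mul(Pow(-35, -1), Add(1, 161, 84)), Add(304, -284)), 2) = Pow(Add(Mul(Rational(-1, 35), 246), 20), 2) = Pow(Add(Rational(-246, 35), 20), 2) = Pow(Rational(454, 35), 2) = Rational(206116, 1225)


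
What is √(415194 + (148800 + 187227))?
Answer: 3*√83469 ≈ 866.73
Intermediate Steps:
√(415194 + (148800 + 187227)) = √(415194 + 336027) = √751221 = 3*√83469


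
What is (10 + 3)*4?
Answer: 52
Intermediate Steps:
(10 + 3)*4 = 13*4 = 52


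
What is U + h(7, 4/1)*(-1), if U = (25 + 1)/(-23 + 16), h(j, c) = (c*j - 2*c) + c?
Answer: -194/7 ≈ -27.714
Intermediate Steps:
h(j, c) = -c + c*j (h(j, c) = (-2*c + c*j) + c = -c + c*j)
U = -26/7 (U = 26/(-7) = 26*(-⅐) = -26/7 ≈ -3.7143)
U + h(7, 4/1)*(-1) = -26/7 + ((4/1)*(-1 + 7))*(-1) = -26/7 + ((4*1)*6)*(-1) = -26/7 + (4*6)*(-1) = -26/7 + 24*(-1) = -26/7 - 24 = -194/7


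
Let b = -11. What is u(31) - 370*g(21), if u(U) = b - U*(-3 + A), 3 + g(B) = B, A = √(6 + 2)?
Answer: -6578 - 62*√2 ≈ -6665.7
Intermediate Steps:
A = 2*√2 (A = √8 = 2*√2 ≈ 2.8284)
g(B) = -3 + B
u(U) = -11 - U*(-3 + 2*√2)
u(31) - 370*g(21) = (-11 + 3*31 - 2*31*√2) - 370*(-3 + 21) = (-11 + 93 - 62*√2) - 370*18 = (82 - 62*√2) - 6660 = -6578 - 62*√2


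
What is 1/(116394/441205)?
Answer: 441205/116394 ≈ 3.7906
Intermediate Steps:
1/(116394/441205) = 441205/116394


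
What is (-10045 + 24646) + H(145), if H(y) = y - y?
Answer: 14601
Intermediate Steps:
H(y) = 0
(-10045 + 24646) + H(145) = (-10045 + 24646) + 0 = 14601 + 0 = 14601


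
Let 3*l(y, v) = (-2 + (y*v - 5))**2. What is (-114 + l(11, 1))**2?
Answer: 106276/9 ≈ 11808.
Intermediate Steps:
l(y, v) = (-7 + v*y)**2/3 (l(y, v) = (-2 + (y*v - 5))**2/3 = (-2 + (v*y - 5))**2/3 = (-2 + (-5 + v*y))**2/3 = (-7 + v*y)**2/3)
(-114 + l(11, 1))**2 = (-114 + (-7 + 1*11)**2/3)**2 = (-114 + (-7 + 11)**2/3)**2 = (-114 + (1/3)*4**2)**2 = (-114 + (1/3)*16)**2 = (-114 + 16/3)**2 = (-326/3)**2 = 106276/9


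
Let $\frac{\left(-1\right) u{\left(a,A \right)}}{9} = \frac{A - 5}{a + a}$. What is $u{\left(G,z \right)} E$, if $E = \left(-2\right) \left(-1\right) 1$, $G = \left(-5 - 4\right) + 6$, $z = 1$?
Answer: $-12$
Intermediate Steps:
$G = -3$ ($G = -9 + 6 = -3$)
$u{\left(a,A \right)} = - \frac{9 \left(-5 + A\right)}{2 a}$ ($u{\left(a,A \right)} = - 9 \frac{A - 5}{a + a} = - 9 \frac{-5 + A}{2 a} = - \frac{9 \left(-5 + A\right)}{2 a}$)
$E = 2$ ($E = 2 \cdot 1 = 2$)
$u{\left(G,z \right)} E = \frac{9 \left(5 - 1\right)}{2 \left(-3\right)} 2 = \frac{9}{2} \left(- \frac{1}{3}\right) \left(5 - 1\right) 2 = \frac{9}{2} \left(- \frac{1}{3}\right) 4 \cdot 2 = \left(-6\right) 2 = -12$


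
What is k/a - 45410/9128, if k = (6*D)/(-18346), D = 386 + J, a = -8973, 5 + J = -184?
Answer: -622943539207/125219925852 ≈ -4.9748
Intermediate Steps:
J = -189 (J = -5 - 184 = -189)
D = 197 (D = 386 - 189 = 197)
k = -591/9173 (k = (6*197)/(-18346) = 1182*(-1/18346) = -591/9173 ≈ -0.064428)
k/a - 45410/9128 = -591/9173/(-8973) - 45410/9128 = -591/9173*(-1/8973) - 45410*1/9128 = 197/27436443 - 22705/4564 = -622943539207/125219925852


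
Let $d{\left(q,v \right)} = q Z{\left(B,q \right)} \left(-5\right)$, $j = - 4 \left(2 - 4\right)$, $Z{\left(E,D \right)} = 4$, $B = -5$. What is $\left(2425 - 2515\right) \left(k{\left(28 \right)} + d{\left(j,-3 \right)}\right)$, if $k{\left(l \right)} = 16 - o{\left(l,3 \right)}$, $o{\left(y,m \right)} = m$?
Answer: $13230$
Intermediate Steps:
$k{\left(l \right)} = 13$ ($k{\left(l \right)} = 16 - 3 = 13$)
$j = 8$ ($j = \left(-4\right) \left(-2\right) = 8$)
$d{\left(q,v \right)} = - 20 q$ ($d{\left(q,v \right)} = q 4 \left(-5\right) = 4 q \left(-5\right) = - 20 q$)
$\left(2425 - 2515\right) \left(k{\left(28 \right)} + d{\left(j,-3 \right)}\right) = \left(2425 - 2515\right) \left(13 - 160\right) = - 90 \left(13 - 160\right) = \left(-90\right) \left(-147\right) = 13230$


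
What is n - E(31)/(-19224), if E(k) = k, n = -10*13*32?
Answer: -79971809/19224 ≈ -4160.0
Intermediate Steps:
n = -4160 (n = -130*32 = -4160)
n - E(31)/(-19224) = -4160 - 31/(-19224) = -4160 - 31*(-1)/19224 = -4160 - 1*(-31/19224) = -4160 + 31/19224 = -79971809/19224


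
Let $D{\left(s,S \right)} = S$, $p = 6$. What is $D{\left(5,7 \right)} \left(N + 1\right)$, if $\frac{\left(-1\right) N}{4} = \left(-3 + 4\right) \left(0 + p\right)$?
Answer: $-161$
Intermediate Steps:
$N = -24$ ($N = - 4 \left(-3 + 4\right) \left(0 + 6\right) = - 4 \cdot 1 \cdot 6 = \left(-4\right) 6 = -24$)
$D{\left(5,7 \right)} \left(N + 1\right) = 7 \left(-24 + 1\right) = 7 \left(-23\right) = -161$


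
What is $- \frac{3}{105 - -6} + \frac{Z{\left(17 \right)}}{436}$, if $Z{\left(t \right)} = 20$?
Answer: $\frac{76}{4033} \approx 0.018845$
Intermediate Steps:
$- \frac{3}{105 - -6} + \frac{Z{\left(17 \right)}}{436} = - \frac{3}{105 - -6} + \frac{20}{436} = - \frac{3}{105 + 6} + 20 \cdot \frac{1}{436} = - \frac{3}{111} + \frac{5}{109} = \left(-3\right) \frac{1}{111} + \frac{5}{109} = - \frac{1}{37} + \frac{5}{109} = \frac{76}{4033}$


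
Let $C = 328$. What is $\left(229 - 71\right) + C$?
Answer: $486$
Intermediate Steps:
$\left(229 - 71\right) + C = \left(229 - 71\right) + 328 = 158 + 328 = 486$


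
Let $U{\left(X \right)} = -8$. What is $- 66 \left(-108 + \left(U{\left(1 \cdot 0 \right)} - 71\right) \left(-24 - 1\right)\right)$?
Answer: $-123222$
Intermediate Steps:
$- 66 \left(-108 + \left(U{\left(1 \cdot 0 \right)} - 71\right) \left(-24 - 1\right)\right) = - 66 \left(-108 + \left(-8 - 71\right) \left(-24 - 1\right)\right) = - 66 \left(-108 - -1975\right) = - 66 \left(-108 + 1975\right) = \left(-66\right) 1867 = -123222$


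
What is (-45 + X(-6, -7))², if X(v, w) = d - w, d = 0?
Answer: 1444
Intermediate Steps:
X(v, w) = -w (X(v, w) = 0 - w = -w)
(-45 + X(-6, -7))² = (-45 - 1*(-7))² = (-45 + 7)² = (-38)² = 1444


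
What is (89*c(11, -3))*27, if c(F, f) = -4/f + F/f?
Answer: -5607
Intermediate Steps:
(89*c(11, -3))*27 = (89*((-4 + 11)/(-3)))*27 = (89*(-⅓*7))*27 = (89*(-7/3))*27 = -623/3*27 = -5607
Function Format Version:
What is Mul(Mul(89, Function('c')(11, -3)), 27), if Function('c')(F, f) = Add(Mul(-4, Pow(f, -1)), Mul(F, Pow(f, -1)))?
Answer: -5607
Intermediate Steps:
Mul(Mul(89, Function('c')(11, -3)), 27) = Mul(Mul(89, Mul(Pow(-3, -1), Add(-4, 11))), 27) = Mul(Mul(89, Mul(Rational(-1, 3), 7)), 27) = Mul(Mul(89, Rational(-7, 3)), 27) = Mul(Rational(-623, 3), 27) = -5607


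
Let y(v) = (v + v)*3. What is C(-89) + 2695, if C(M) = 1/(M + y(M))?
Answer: 1678984/623 ≈ 2695.0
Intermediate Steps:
y(v) = 6*v (y(v) = (2*v)*3 = 6*v)
C(M) = 1/(7*M) (C(M) = 1/(M + 6*M) = 1/(7*M))
C(-89) + 2695 = (⅐)/(-89) + 2695 = (⅐)*(-1/89) + 2695 = -1/623 + 2695 = 1678984/623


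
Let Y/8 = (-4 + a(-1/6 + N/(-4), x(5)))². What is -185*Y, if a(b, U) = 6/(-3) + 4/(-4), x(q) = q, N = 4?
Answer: -72520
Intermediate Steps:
a(b, U) = -3 (a(b, U) = 6*(-⅓) + 4*(-¼) = -2 - 1 = -3)
Y = 392 (Y = 8*(-4 - 3)² = 8*(-7)² = 8*49 = 392)
-185*Y = -185*392 = -72520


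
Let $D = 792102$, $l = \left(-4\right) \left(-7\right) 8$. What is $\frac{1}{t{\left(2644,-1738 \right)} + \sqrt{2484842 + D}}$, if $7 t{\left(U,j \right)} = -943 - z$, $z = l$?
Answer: $\frac{8169}{159208367} + \frac{196 \sqrt{204809}}{159208367} \approx 0.00060845$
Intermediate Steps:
$l = 224$ ($l = 28 \cdot 8 = 224$)
$z = 224$
$t{\left(U,j \right)} = - \frac{1167}{7}$ ($t{\left(U,j \right)} = \frac{-943 - 224}{7} = \frac{1}{7} \left(-1167\right) = - \frac{1167}{7}$)
$\frac{1}{t{\left(2644,-1738 \right)} + \sqrt{2484842 + D}} = \frac{1}{- \frac{1167}{7} + \sqrt{2484842 + 792102}} = \frac{1}{- \frac{1167}{7} + \sqrt{3276944}} = \frac{1}{- \frac{1167}{7} + 4 \sqrt{204809}}$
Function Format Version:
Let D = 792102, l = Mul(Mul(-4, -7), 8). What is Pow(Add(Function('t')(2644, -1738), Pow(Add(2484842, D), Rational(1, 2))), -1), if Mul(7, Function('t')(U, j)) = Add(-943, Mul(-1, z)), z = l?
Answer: Add(Rational(8169, 159208367), Mul(Rational(196, 159208367), Pow(204809, Rational(1, 2)))) ≈ 0.00060845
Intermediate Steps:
l = 224 (l = Mul(28, 8) = 224)
z = 224
Function('t')(U, j) = Rational(-1167, 7) (Function('t')(U, j) = Mul(Rational(1, 7), Add(-943, Mul(-1, 224))) = Mul(Rational(1, 7), Add(-943, -224)) = Mul(Rational(1, 7), -1167) = Rational(-1167, 7))
Pow(Add(Function('t')(2644, -1738), Pow(Add(2484842, D), Rational(1, 2))), -1) = Pow(Add(Rational(-1167, 7), Pow(Add(2484842, 792102), Rational(1, 2))), -1) = Pow(Add(Rational(-1167, 7), Pow(3276944, Rational(1, 2))), -1) = Pow(Add(Rational(-1167, 7), Mul(4, Pow(204809, Rational(1, 2)))), -1)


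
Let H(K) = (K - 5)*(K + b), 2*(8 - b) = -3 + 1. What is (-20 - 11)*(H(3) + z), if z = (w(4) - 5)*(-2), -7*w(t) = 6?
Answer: 2666/7 ≈ 380.86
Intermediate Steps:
w(t) = -6/7 (w(t) = -⅐*6 = -6/7)
z = 82/7 (z = (-6/7 - 5)*(-2) = -41/7*(-2) = 82/7 ≈ 11.714)
b = 9 (b = 8 - (-3 + 1)/2 = 8 - ½*(-2) = 8 + 1 = 9)
H(K) = (-5 + K)*(9 + K) (H(K) = (K - 5)*(K + 9) = (-5 + K)*(9 + K))
(-20 - 11)*(H(3) + z) = (-20 - 11)*((-45 + 3² + 4*3) + 82/7) = -31*((-45 + 9 + 12) + 82/7) = -31*(-24 + 82/7) = -31*(-86/7) = 2666/7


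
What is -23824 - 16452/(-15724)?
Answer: -93648031/3931 ≈ -23823.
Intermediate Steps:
-23824 - 16452/(-15724) = -23824 - 16452*(-1)/15724 = -23824 - 1*(-4113/3931) = -23824 + 4113/3931 = -93648031/3931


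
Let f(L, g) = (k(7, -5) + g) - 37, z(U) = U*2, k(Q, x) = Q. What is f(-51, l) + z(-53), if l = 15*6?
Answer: -46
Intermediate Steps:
l = 90
z(U) = 2*U
f(L, g) = -30 + g (f(L, g) = (7 + g) - 37 = -30 + g)
f(-51, l) + z(-53) = (-30 + 90) + 2*(-53) = 60 - 106 = -46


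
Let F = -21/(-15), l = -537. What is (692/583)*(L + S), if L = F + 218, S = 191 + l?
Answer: -438036/2915 ≈ -150.27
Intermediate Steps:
F = 7/5 (F = -21*(-1/15) = 7/5 ≈ 1.4000)
S = -346 (S = 191 - 537 = -346)
L = 1097/5 (L = 7/5 + 218 = 1097/5 ≈ 219.40)
(692/583)*(L + S) = (692/583)*(1097/5 - 346) = (692*(1/583))*(-633/5) = (692/583)*(-633/5) = -438036/2915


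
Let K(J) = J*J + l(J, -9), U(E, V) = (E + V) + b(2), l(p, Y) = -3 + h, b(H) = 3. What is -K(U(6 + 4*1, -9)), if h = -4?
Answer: -9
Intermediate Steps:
l(p, Y) = -7 (l(p, Y) = -3 - 4 = -7)
U(E, V) = 3 + E + V (U(E, V) = (E + V) + 3 = 3 + E + V)
K(J) = -7 + J**2 (K(J) = J*J - 7 = J**2 - 7 = -7 + J**2)
-K(U(6 + 4*1, -9)) = -(-7 + (3 + (6 + 4*1) - 9)**2) = -(-7 + (3 + (6 + 4) - 9)**2) = -(-7 + (3 + 10 - 9)**2) = -(-7 + 4**2) = -(-7 + 16) = -1*9 = -9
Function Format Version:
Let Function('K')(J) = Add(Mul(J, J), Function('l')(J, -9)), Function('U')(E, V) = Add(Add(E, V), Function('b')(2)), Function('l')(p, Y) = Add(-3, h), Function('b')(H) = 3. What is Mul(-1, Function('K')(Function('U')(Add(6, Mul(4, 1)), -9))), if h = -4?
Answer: -9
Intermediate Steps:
Function('l')(p, Y) = -7 (Function('l')(p, Y) = Add(-3, -4) = -7)
Function('U')(E, V) = Add(3, E, V) (Function('U')(E, V) = Add(Add(E, V), 3) = Add(3, E, V))
Function('K')(J) = Add(-7, Pow(J, 2)) (Function('K')(J) = Add(Mul(J, J), -7) = Add(Pow(J, 2), -7) = Add(-7, Pow(J, 2)))
Mul(-1, Function('K')(Function('U')(Add(6, Mul(4, 1)), -9))) = Mul(-1, Add(-7, Pow(Add(3, Add(6, Mul(4, 1)), -9), 2))) = Mul(-1, Add(-7, Pow(Add(3, Add(6, 4), -9), 2))) = Mul(-1, Add(-7, Pow(Add(3, 10, -9), 2))) = Mul(-1, Add(-7, Pow(4, 2))) = Mul(-1, Add(-7, 16)) = Mul(-1, 9) = -9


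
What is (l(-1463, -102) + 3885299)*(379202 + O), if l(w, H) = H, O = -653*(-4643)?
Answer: 13252721667957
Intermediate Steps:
O = 3031879
(l(-1463, -102) + 3885299)*(379202 + O) = (-102 + 3885299)*(379202 + 3031879) = 3885197*3411081 = 13252721667957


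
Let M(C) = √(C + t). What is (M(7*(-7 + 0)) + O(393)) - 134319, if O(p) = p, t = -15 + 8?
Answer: -133926 + 2*I*√14 ≈ -1.3393e+5 + 7.4833*I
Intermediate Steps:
t = -7
M(C) = √(-7 + C) (M(C) = √(C - 7) = √(-7 + C))
(M(7*(-7 + 0)) + O(393)) - 134319 = (√(-7 + 7*(-7 + 0)) + 393) - 134319 = (√(-7 + 7*(-7)) + 393) - 134319 = (√(-7 - 49) + 393) - 134319 = (√(-56) + 393) - 134319 = (2*I*√14 + 393) - 134319 = (393 + 2*I*√14) - 134319 = -133926 + 2*I*√14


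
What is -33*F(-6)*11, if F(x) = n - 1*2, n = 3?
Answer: -363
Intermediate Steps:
F(x) = 1 (F(x) = 3 - 1*2 = 3 - 2 = 1)
-33*F(-6)*11 = -33*1*11 = -33*11 = -363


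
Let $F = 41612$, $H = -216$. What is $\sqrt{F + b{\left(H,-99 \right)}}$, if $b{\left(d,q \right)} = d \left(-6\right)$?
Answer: $2 \sqrt{10727} \approx 207.14$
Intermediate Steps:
$b{\left(d,q \right)} = - 6 d$
$\sqrt{F + b{\left(H,-99 \right)}} = \sqrt{41612 - -1296} = \sqrt{41612 + 1296} = \sqrt{42908} = 2 \sqrt{10727}$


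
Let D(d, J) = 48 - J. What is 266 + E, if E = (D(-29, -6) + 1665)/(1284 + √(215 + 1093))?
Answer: 36700147/137279 - 573*√327/274558 ≈ 267.30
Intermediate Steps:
E = 1719/(1284 + 2*√327) (E = ((48 - 1*(-6)) + 1665)/(1284 + √(215 + 1093)) = ((48 + 6) + 1665)/(1284 + √1308) = (54 + 1665)/(1284 + 2*√327) = 1719/(1284 + 2*√327) ≈ 1.3021)
266 + E = 266 + (183933/137279 - 573*√327/274558) = 36700147/137279 - 573*√327/274558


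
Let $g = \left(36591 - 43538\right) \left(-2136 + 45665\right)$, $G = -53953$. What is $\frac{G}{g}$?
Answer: $\frac{53953}{302395963} \approx 0.00017842$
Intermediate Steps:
$g = -302395963$ ($g = \left(-6947\right) 43529 = -302395963$)
$\frac{G}{g} = - \frac{53953}{-302395963} = \left(-53953\right) \left(- \frac{1}{302395963}\right) = \frac{53953}{302395963}$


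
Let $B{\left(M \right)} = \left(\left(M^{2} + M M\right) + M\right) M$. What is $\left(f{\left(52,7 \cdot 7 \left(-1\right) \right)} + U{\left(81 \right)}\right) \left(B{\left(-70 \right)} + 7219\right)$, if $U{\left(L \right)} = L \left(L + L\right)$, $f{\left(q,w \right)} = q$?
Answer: $-8877708294$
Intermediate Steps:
$B{\left(M \right)} = M \left(M + 2 M^{2}\right)$ ($B{\left(M \right)} = \left(\left(M^{2} + M^{2}\right) + M\right) M = \left(2 M^{2} + M\right) M = \left(M + 2 M^{2}\right) M = M \left(M + 2 M^{2}\right)$)
$U{\left(L \right)} = 2 L^{2}$ ($U{\left(L \right)} = L 2 L = 2 L^{2}$)
$\left(f{\left(52,7 \cdot 7 \left(-1\right) \right)} + U{\left(81 \right)}\right) \left(B{\left(-70 \right)} + 7219\right) = \left(52 + 2 \cdot 81^{2}\right) \left(\left(-70\right)^{2} \left(1 + 2 \left(-70\right)\right) + 7219\right) = \left(52 + 2 \cdot 6561\right) \left(4900 \left(1 - 140\right) + 7219\right) = \left(52 + 13122\right) \left(4900 \left(-139\right) + 7219\right) = 13174 \left(-681100 + 7219\right) = 13174 \left(-673881\right) = -8877708294$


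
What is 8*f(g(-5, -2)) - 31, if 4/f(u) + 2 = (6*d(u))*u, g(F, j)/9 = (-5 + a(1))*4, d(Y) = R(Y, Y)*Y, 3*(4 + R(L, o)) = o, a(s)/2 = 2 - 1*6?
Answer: -3259077167/105131521 ≈ -31.000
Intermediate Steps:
a(s) = -8 (a(s) = 2*(2 - 1*6) = 2*(2 - 6) = 2*(-4) = -8)
R(L, o) = -4 + o/3
d(Y) = Y*(-4 + Y/3) (d(Y) = (-4 + Y/3)*Y = Y*(-4 + Y/3))
g(F, j) = -468 (g(F, j) = 9*((-5 - 8)*4) = 9*(-13*4) = 9*(-52) = -468)
f(u) = 4/(-2 + 2*u**2*(-12 + u)) (f(u) = 4/(-2 + (6*(u*(-12 + u)/3))*u) = 4/(-2 + (2*u*(-12 + u))*u) = 4/(-2 + 2*u**2*(-12 + u)))
8*f(g(-5, -2)) - 31 = 8*(2/(-1 + (-468)**2*(-12 - 468))) - 31 = 8*(2/(-1 + 219024*(-480))) - 31 = 8*(2/(-1 - 105131520)) - 31 = 8*(2/(-105131521)) - 31 = 8*(2*(-1/105131521)) - 31 = 8*(-2/105131521) - 31 = -16/105131521 - 31 = -3259077167/105131521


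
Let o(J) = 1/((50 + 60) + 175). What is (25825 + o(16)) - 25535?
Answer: 82651/285 ≈ 290.00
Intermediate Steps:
o(J) = 1/285 (o(J) = 1/(110 + 175) = 1/285)
(25825 + o(16)) - 25535 = (25825 + 1/285) - 25535 = 7360126/285 - 25535 = 82651/285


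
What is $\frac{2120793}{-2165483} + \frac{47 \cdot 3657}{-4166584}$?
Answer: $- \frac{9208663233669}{9022666820072} \approx -1.0206$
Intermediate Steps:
$\frac{2120793}{-2165483} + \frac{47 \cdot 3657}{-4166584} = 2120793 \left(- \frac{1}{2165483}\right) + 171879 \left(- \frac{1}{4166584}\right) = - \frac{2120793}{2165483} - \frac{171879}{4166584} = - \frac{9208663233669}{9022666820072}$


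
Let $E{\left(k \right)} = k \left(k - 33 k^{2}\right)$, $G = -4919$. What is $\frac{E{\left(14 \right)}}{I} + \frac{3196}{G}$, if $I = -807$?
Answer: $\frac{441881992}{3969633} \approx 111.32$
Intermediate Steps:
$\frac{E{\left(14 \right)}}{I} + \frac{3196}{G} = \frac{14^{2} \left(1 - 462\right)}{-807} + \frac{3196}{-4919} = 196 \left(1 - 462\right) \left(- \frac{1}{807}\right) + 3196 \left(- \frac{1}{4919}\right) = 196 \left(-461\right) \left(- \frac{1}{807}\right) - \frac{3196}{4919} = \left(-90356\right) \left(- \frac{1}{807}\right) - \frac{3196}{4919} = \frac{90356}{807} - \frac{3196}{4919} = \frac{441881992}{3969633}$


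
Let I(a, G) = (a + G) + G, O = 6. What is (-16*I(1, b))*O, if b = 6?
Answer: -1248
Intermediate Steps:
I(a, G) = a + 2*G (I(a, G) = (G + a) + G = a + 2*G)
(-16*I(1, b))*O = -16*(1 + 2*6)*6 = -16*(1 + 12)*6 = -16*13*6 = -208*6 = -1248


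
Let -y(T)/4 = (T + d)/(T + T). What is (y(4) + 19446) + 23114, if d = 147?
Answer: 84969/2 ≈ 42485.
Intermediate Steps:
y(T) = -2*(147 + T)/T (y(T) = -4*(T + 147)/(T + T) = -4*(147 + T)/(2*T) = -4*(147 + T)*1/(2*T) = -2*(147 + T)/T)
(y(4) + 19446) + 23114 = ((-2 - 294/4) + 19446) + 23114 = ((-2 - 294*1/4) + 19446) + 23114 = ((-2 - 147/2) + 19446) + 23114 = (-151/2 + 19446) + 23114 = 38741/2 + 23114 = 84969/2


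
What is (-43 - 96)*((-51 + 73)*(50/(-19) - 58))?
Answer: 3522816/19 ≈ 1.8541e+5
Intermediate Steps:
(-43 - 96)*((-51 + 73)*(50/(-19) - 58)) = -3058*(50*(-1/19) - 58) = -3058*(-50/19 - 58) = -3058*(-1152)/19 = -139*(-25344/19) = 3522816/19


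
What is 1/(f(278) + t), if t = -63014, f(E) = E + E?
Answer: -1/62458 ≈ -1.6011e-5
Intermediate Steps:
f(E) = 2*E
1/(f(278) + t) = 1/(2*278 - 63014) = 1/(556 - 63014) = 1/(-62458) = -1/62458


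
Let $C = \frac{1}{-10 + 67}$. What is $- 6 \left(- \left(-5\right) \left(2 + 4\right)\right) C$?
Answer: $- \frac{60}{19} \approx -3.1579$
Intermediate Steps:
$C = \frac{1}{57} \approx 0.017544$
$- 6 \left(- \left(-5\right) \left(2 + 4\right)\right) C = - 6 \left(- \left(-5\right) \left(2 + 4\right)\right) \frac{1}{57} = - 6 \left(- \left(-5\right) 6\right) \frac{1}{57} = - 6 \left(\left(-1\right) \left(-30\right)\right) \frac{1}{57} = \left(-6\right) 30 \cdot \frac{1}{57} = \left(-180\right) \frac{1}{57} = - \frac{60}{19}$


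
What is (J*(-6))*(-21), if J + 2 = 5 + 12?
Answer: 1890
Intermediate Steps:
J = 15 (J = -2 + (5 + 12) = -2 + 17 = 15)
(J*(-6))*(-21) = (15*(-6))*(-21) = -90*(-21) = 1890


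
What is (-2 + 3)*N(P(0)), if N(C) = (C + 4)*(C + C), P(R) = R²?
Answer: 0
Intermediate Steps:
N(C) = 2*C*(4 + C) (N(C) = (4 + C)*(2*C) = 2*C*(4 + C))
(-2 + 3)*N(P(0)) = (-2 + 3)*(2*0²*(4 + 0²)) = 1*(2*0*(4 + 0)) = 1*(2*0*4) = 1*0 = 0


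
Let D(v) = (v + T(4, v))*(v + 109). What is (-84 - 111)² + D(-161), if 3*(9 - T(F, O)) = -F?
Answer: 137579/3 ≈ 45860.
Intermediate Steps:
T(F, O) = 9 + F/3 (T(F, O) = 9 - (-1)*F/3 = 9 + F/3)
D(v) = (109 + v)*(31/3 + v) (D(v) = (v + (9 + (⅓)*4))*(v + 109) = (v + (9 + 4/3))*(109 + v) = (v + 31/3)*(109 + v) = (31/3 + v)*(109 + v) = (109 + v)*(31/3 + v))
(-84 - 111)² + D(-161) = (-84 - 111)² + (3379/3 + (-161)² + (358/3)*(-161)) = (-195)² + (3379/3 + 25921 - 57638/3) = 38025 + 23504/3 = 137579/3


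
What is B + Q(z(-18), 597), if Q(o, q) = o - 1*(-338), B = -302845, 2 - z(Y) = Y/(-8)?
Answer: -1210029/4 ≈ -3.0251e+5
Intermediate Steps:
z(Y) = 2 + Y/8 (z(Y) = 2 - Y/(-8) = 2 - Y*(-1)/8 = 2 - (-1)*Y/8 = 2 + Y/8)
Q(o, q) = 338 + o (Q(o, q) = o + 338 = 338 + o)
B + Q(z(-18), 597) = -302845 + (338 + (2 + (⅛)*(-18))) = -302845 + (338 + (2 - 9/4)) = -302845 + (338 - ¼) = -302845 + 1351/4 = -1210029/4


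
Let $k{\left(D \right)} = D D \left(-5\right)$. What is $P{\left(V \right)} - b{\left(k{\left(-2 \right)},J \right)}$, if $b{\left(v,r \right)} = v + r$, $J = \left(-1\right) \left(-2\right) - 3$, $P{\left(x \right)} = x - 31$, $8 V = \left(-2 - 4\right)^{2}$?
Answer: $- \frac{11}{2} \approx -5.5$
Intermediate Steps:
$k{\left(D \right)} = - 5 D^{2}$ ($k{\left(D \right)} = D^{2} \left(-5\right) = - 5 D^{2}$)
$V = \frac{9}{2}$ ($V = \frac{\left(-2 - 4\right)^{2}}{8} = \frac{\left(-6\right)^{2}}{8} = \frac{1}{8} \cdot 36 = \frac{9}{2} \approx 4.5$)
$P{\left(x \right)} = -31 + x$ ($P{\left(x \right)} = x - 31 = -31 + x$)
$J = -1$ ($J = 2 - 3 = -1$)
$b{\left(v,r \right)} = r + v$
$P{\left(V \right)} - b{\left(k{\left(-2 \right)},J \right)} = \left(-31 + \frac{9}{2}\right) - \left(-1 - 5 \left(-2\right)^{2}\right) = - \frac{53}{2} - \left(-1 - 20\right) = - \frac{53}{2} - -21 = - \frac{53}{2} + 21 = - \frac{11}{2}$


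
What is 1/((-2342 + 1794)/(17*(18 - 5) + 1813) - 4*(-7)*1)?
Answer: 1017/28202 ≈ 0.036061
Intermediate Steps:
1/((-2342 + 1794)/(17*(18 - 5) + 1813) - 4*(-7)*1) = 1/(-548/(17*13 + 1813) + 28*1) = 1/(-548/(221 + 1813) + 28) = 1/(-548/2034 + 28) = 1/(-548*1/2034 + 28) = 1/(-274/1017 + 28) = 1/(28202/1017) = 1017/28202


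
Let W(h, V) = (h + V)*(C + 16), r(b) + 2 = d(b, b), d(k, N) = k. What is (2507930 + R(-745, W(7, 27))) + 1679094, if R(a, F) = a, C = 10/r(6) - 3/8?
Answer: 4186279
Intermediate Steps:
r(b) = -2 + b
C = 17/8 (C = 10/(-2 + 6) - 3/8 = 10/4 - 3*⅛ = 10*(¼) - 3/8 = 5/2 - 3/8 = 17/8 ≈ 2.1250)
W(h, V) = 145*V/8 + 145*h/8 (W(h, V) = (h + V)*(17/8 + 16) = (V + h)*(145/8) = 145*V/8 + 145*h/8)
(2507930 + R(-745, W(7, 27))) + 1679094 = (2507930 - 745) + 1679094 = 2507185 + 1679094 = 4186279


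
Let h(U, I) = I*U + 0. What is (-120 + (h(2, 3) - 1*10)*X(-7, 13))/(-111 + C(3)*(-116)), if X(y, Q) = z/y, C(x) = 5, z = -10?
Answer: 880/4837 ≈ 0.18193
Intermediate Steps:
h(U, I) = I*U
X(y, Q) = -10/y
(-120 + (h(2, 3) - 1*10)*X(-7, 13))/(-111 + C(3)*(-116)) = (-120 + (3*2 - 1*10)*(-10/(-7)))/(-111 + 5*(-116)) = (-120 + (6 - 10)*(-10*(-⅐)))/(-111 - 580) = (-120 - 4*10/7)/(-691) = (-120 - 40/7)*(-1/691) = -880/7*(-1/691) = 880/4837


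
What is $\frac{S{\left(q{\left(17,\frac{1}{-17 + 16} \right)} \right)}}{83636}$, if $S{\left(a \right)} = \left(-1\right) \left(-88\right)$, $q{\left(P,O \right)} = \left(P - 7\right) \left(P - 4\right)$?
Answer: $\frac{22}{20909} \approx 0.0010522$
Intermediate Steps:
$q{\left(P,O \right)} = \left(-7 + P\right) \left(-4 + P\right)$
$S{\left(a \right)} = 88$
$\frac{S{\left(q{\left(17,\frac{1}{-17 + 16} \right)} \right)}}{83636} = \frac{88}{83636} = 88 \cdot \frac{1}{83636} = \frac{22}{20909}$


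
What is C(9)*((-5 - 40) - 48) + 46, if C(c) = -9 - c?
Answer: 1720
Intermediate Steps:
C(9)*((-5 - 40) - 48) + 46 = (-9 - 1*9)*((-5 - 40) - 48) + 46 = (-9 - 9)*(-45 - 48) + 46 = -18*(-93) + 46 = 1674 + 46 = 1720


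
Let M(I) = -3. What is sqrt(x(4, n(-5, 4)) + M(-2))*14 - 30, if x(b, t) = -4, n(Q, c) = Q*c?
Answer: -30 + 14*I*sqrt(7) ≈ -30.0 + 37.041*I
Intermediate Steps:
sqrt(x(4, n(-5, 4)) + M(-2))*14 - 30 = sqrt(-4 - 3)*14 - 30 = sqrt(-7)*14 - 30 = (I*sqrt(7))*14 - 30 = 14*I*sqrt(7) - 30 = -30 + 14*I*sqrt(7)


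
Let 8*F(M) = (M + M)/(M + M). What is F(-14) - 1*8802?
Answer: -70415/8 ≈ -8801.9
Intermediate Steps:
F(M) = ⅛ (F(M) = ((M + M)/(M + M))/8 = ((2*M)/((2*M)))/8 = ((2*M)*(1/(2*M)))/8 = (⅛)*1 = ⅛)
F(-14) - 1*8802 = ⅛ - 1*8802 = ⅛ - 8802 = -70415/8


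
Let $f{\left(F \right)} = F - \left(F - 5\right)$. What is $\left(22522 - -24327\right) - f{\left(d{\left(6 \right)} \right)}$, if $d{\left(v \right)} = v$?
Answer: $46844$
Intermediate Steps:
$f{\left(F \right)} = 5$ ($f{\left(F \right)} = F - \left(F - 5\right) = F - \left(-5 + F\right) = 5$)
$\left(22522 - -24327\right) - f{\left(d{\left(6 \right)} \right)} = \left(22522 - -24327\right) - 5 = \left(22522 + 24327\right) - 5 = 46849 - 5 = 46844$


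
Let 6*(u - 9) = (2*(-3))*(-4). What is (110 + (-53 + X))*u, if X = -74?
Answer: -221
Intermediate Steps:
u = 13 (u = 9 + ((2*(-3))*(-4))/6 = 9 + (-6*(-4))/6 = 9 + (⅙)*24 = 9 + 4 = 13)
(110 + (-53 + X))*u = (110 + (-53 - 74))*13 = (110 - 127)*13 = -17*13 = -221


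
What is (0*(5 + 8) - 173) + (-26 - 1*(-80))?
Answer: -119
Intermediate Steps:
(0*(5 + 8) - 173) + (-26 - 1*(-80)) = (0*13 - 173) + (-26 + 80) = (0 - 173) + 54 = -173 + 54 = -119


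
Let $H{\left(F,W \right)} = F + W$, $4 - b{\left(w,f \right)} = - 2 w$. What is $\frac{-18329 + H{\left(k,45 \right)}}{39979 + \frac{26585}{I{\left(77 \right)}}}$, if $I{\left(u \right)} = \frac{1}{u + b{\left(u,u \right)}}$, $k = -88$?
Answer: $- \frac{3062}{1047909} \approx -0.002922$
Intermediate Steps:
$b{\left(w,f \right)} = 4 + 2 w$ ($b{\left(w,f \right)} = 4 - - 2 w = 4 + 2 w$)
$I{\left(u \right)} = \frac{1}{4 + 3 u}$ ($I{\left(u \right)} = \frac{1}{u + \left(4 + 2 u\right)} = \frac{1}{4 + 3 u}$)
$\frac{-18329 + H{\left(k,45 \right)}}{39979 + \frac{26585}{I{\left(77 \right)}}} = \frac{-18329 + \left(-88 + 45\right)}{39979 + \frac{26585}{\frac{1}{4 + 3 \cdot 77}}} = \frac{-18329 - 43}{39979 + \frac{26585}{\frac{1}{4 + 231}}} = - \frac{18372}{39979 + \frac{26585}{\frac{1}{235}}} = - \frac{18372}{39979 + 26585 \frac{1}{\frac{1}{235}}} = - \frac{18372}{39979 + 26585 \cdot 235} = - \frac{18372}{39979 + 6247475} = - \frac{18372}{6287454} = \left(-18372\right) \frac{1}{6287454} = - \frac{3062}{1047909}$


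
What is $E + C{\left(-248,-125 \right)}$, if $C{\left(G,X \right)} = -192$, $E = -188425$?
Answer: $-188617$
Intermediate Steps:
$E + C{\left(-248,-125 \right)} = -188425 - 192 = -188617$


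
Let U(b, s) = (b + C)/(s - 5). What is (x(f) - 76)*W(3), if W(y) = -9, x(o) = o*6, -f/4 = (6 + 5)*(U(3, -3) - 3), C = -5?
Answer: -5850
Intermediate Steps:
U(b, s) = (-5 + b)/(-5 + s) (U(b, s) = (b - 5)/(s - 5) = (-5 + b)/(-5 + s))
f = 121 (f = -4*(6 + 5)*((-5 + 3)/(-5 - 3) - 3) = -44*(-2/(-8) - 3) = -44*(-⅛*(-2) - 3) = -44*(¼ - 3) = -44*(-11)/4 = -4*(-121/4) = 121)
x(o) = 6*o
(x(f) - 76)*W(3) = (6*121 - 76)*(-9) = (726 - 76)*(-9) = 650*(-9) = -5850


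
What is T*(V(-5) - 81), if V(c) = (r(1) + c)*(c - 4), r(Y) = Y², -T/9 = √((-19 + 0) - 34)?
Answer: 405*I*√53 ≈ 2948.4*I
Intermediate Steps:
T = -9*I*√53 (T = -9*√((-19 + 0) - 34) = -9*√(-19 - 34) = -9*I*√53 ≈ -65.521*I)
V(c) = (1 + c)*(-4 + c) (V(c) = (1² + c)*(c - 4) = (1 + c)*(-4 + c))
T*(V(-5) - 81) = (-9*I*√53)*((-4 + (-5)² - 3*(-5)) - 81) = (-9*I*√53)*((-4 + 25 + 15) - 81) = (-9*I*√53)*(36 - 81) = -9*I*√53*(-45) = 405*I*√53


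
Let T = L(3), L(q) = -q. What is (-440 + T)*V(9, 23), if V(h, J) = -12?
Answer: 5316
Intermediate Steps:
T = -3 (T = -1*3 = -3)
(-440 + T)*V(9, 23) = (-440 - 3)*(-12) = -443*(-12) = 5316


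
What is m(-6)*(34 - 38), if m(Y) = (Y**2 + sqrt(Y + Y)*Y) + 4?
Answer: -160 + 48*I*sqrt(3) ≈ -160.0 + 83.138*I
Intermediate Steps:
m(Y) = 4 + Y**2 + sqrt(2)*Y**(3/2) (m(Y) = (Y**2 + sqrt(2*Y)*Y) + 4 = (Y**2 + (sqrt(2)*sqrt(Y))*Y) + 4 = (Y**2 + sqrt(2)*Y**(3/2)) + 4 = 4 + Y**2 + sqrt(2)*Y**(3/2))
m(-6)*(34 - 38) = (4 + (-6)**2 + sqrt(2)*(-6)**(3/2))*(34 - 38) = (4 + 36 + sqrt(2)*(-6*I*sqrt(6)))*(-4) = (4 + 36 - 12*I*sqrt(3))*(-4) = (40 - 12*I*sqrt(3))*(-4) = -160 + 48*I*sqrt(3)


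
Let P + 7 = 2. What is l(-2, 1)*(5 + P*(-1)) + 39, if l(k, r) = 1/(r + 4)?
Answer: 41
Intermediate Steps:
P = -5 (P = -7 + 2 = -5)
l(k, r) = 1/(4 + r)
l(-2, 1)*(5 + P*(-1)) + 39 = (5 - 5*(-1))/(4 + 1) + 39 = (5 + 5)/5 + 39 = (1/5)*10 + 39 = 2 + 39 = 41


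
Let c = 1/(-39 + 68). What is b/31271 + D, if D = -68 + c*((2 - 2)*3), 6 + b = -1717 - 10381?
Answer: -2138532/31271 ≈ -68.387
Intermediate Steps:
b = -12104 (b = -6 + (-1717 - 10381) = -6 - 12098 = -12104)
c = 1/29 ≈ 0.034483
D = -68 (D = -68 + ((2 - 2)*3)/29 = -68 + (0*3)/29 = -68 + (1/29)*0 = -68 + 0 = -68)
b/31271 + D = -12104/31271 - 68 = -2138532/31271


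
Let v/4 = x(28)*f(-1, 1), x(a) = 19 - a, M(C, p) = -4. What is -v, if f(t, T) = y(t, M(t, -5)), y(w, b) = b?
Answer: -144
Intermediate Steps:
f(t, T) = -4
v = 144 (v = 4*((19 - 1*28)*(-4)) = 4*((19 - 28)*(-4)) = 4*(-9*(-4)) = 4*36 = 144)
-v = -1*144 = -144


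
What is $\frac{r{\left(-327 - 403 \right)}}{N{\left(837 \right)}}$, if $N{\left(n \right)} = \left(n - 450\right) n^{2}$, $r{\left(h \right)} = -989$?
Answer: $- \frac{23}{6305121} \approx -3.6478 \cdot 10^{-6}$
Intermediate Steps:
$N{\left(n \right)} = n^{2} \left(-450 + n\right)$ ($N{\left(n \right)} = \left(-450 + n\right) n^{2} = n^{2} \left(-450 + n\right)$)
$\frac{r{\left(-327 - 403 \right)}}{N{\left(837 \right)}} = - \frac{989}{837^{2} \left(-450 + 837\right)} = - \frac{989}{700569 \cdot 387} = - \frac{989}{271120203} = \left(-989\right) \frac{1}{271120203} = - \frac{23}{6305121}$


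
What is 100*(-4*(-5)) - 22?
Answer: 1978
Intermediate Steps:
100*(-4*(-5)) - 22 = 100*20 - 22 = 2000 - 22 = 1978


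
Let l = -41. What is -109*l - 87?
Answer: 4382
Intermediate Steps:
-109*l - 87 = -109*(-41) - 87 = 4469 - 87 = 4382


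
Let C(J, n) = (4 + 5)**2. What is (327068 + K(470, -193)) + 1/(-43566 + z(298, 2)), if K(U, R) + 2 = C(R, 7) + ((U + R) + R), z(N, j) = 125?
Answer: 14215241870/43441 ≈ 3.2723e+5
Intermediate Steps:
C(J, n) = 81 (C(J, n) = 9**2 = 81)
K(U, R) = 79 + U + 2*R (K(U, R) = -2 + (81 + ((U + R) + R)) = -2 + (81 + ((R + U) + R)) = -2 + (81 + (U + 2*R)) = -2 + (81 + U + 2*R) = 79 + U + 2*R)
(327068 + K(470, -193)) + 1/(-43566 + z(298, 2)) = (327068 + (79 + 470 + 2*(-193))) + 1/(-43566 + 125) = (327068 + (79 + 470 - 386)) + 1/(-43441) = (327068 + 163) - 1/43441 = 327231 - 1/43441 = 14215241870/43441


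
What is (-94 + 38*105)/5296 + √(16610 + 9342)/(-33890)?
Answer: 487/662 - 2*√1622/16945 ≈ 0.73090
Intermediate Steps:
(-94 + 38*105)/5296 + √(16610 + 9342)/(-33890) = (-94 + 3990)*(1/5296) + √25952*(-1/33890) = 3896*(1/5296) + (4*√1622)*(-1/33890) = 487/662 - 2*√1622/16945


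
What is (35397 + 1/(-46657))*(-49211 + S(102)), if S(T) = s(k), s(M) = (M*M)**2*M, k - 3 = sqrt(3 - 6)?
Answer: -81986299535404/46657 + 237818567232*I*sqrt(3)/46657 ≈ -1.7572e+9 + 8.8286e+6*I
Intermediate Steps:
k = 3 + I*sqrt(3) (k = 3 + sqrt(3 - 6) = 3 + sqrt(-3) = 3 + I*sqrt(3) ≈ 3.0 + 1.732*I)
s(M) = M**5 (s(M) = (M**2)**2*M = M**4*M = M**5)
S(T) = (3 + I*sqrt(3))**5
(35397 + 1/(-46657))*(-49211 + S(102)) = (35397 + 1/(-46657))*(-49211 + (3 + I*sqrt(3))**5) = (35397 - 1/46657)*(-49211 + (3 + I*sqrt(3))**5) = 1651517828*(-49211 + (3 + I*sqrt(3))**5)/46657 = -81272843833708/46657 + 1651517828*(3 + I*sqrt(3))**5/46657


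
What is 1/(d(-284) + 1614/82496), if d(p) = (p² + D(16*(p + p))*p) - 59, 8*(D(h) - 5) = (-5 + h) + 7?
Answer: 41248/16570559847 ≈ 2.4892e-6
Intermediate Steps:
D(h) = 21/4 + h/8 (D(h) = 5 + ((-5 + h) + 7)/8 = 5 + (2 + h)/8 = 5 + (¼ + h/8) = 21/4 + h/8)
d(p) = -59 + p² + p*(21/4 + 4*p) (d(p) = (p² + (21/4 + (16*(p + p))/8)*p) - 59 = (p² + (21/4 + (16*(2*p))/8)*p) - 59 = (p² + (21/4 + (32*p)/8)*p) - 59 = (p² + (21/4 + 4*p)*p) - 59 = (p² + p*(21/4 + 4*p)) - 59 = -59 + p² + p*(21/4 + 4*p))
1/(d(-284) + 1614/82496) = 1/((-59 + 5*(-284)² + (21/4)*(-284)) + 1614/82496) = 1/((-59 + 5*80656 - 1491) + 1614*(1/82496)) = 1/((-59 + 403280 - 1491) + 807/41248) = 1/(401730 + 807/41248) = 1/(16570559847/41248) = 41248/16570559847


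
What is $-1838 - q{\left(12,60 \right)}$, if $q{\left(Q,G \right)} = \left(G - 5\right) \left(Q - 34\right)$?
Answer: $-628$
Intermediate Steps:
$q{\left(Q,G \right)} = \left(-34 + Q\right) \left(-5 + G\right)$ ($q{\left(Q,G \right)} = \left(-5 + G\right) \left(-34 + Q\right) = \left(-34 + Q\right) \left(-5 + G\right)$)
$-1838 - q{\left(12,60 \right)} = -1838 - \left(170 - 2040 - 60 + 60 \cdot 12\right) = -1838 - \left(170 - 2040 - 60 + 720\right) = -1838 - -1210 = -1838 + 1210 = -628$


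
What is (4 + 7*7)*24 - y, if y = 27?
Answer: 1245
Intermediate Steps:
(4 + 7*7)*24 - y = (4 + 7*7)*24 - 1*27 = (4 + 49)*24 - 27 = 53*24 - 27 = 1272 - 27 = 1245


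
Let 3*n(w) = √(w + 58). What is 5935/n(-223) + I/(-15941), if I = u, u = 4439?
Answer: -4439/15941 - 1187*I*√165/11 ≈ -0.27846 - 1386.1*I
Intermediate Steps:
I = 4439
n(w) = √(58 + w)/3 (n(w) = √(w + 58)/3 = √(58 + w)/3)
5935/n(-223) + I/(-15941) = 5935/((√(58 - 223)/3)) + 4439/(-15941) = 5935/((√(-165)/3)) + 4439*(-1/15941) = 5935/(((I*√165)/3)) - 4439/15941 = 5935/((I*√165/3)) - 4439/15941 = 5935*(-I*√165/55) - 4439/15941 = -1187*I*√165/11 - 4439/15941 = -4439/15941 - 1187*I*√165/11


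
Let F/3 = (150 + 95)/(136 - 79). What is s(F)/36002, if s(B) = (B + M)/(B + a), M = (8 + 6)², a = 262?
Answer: 1323/62679482 ≈ 2.1107e-5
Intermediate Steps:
M = 196 (M = 14² = 196)
F = 245/19 (F = 3*((150 + 95)/(136 - 79)) = 3*(245/57) = 245/19 ≈ 12.895)
s(B) = (196 + B)/(262 + B) (s(B) = (B + 196)/(B + 262) = (196 + B)/(262 + B))
s(F)/36002 = ((196 + 245/19)/(262 + 245/19))/36002 = ((3969/19)/(5223/19))*(1/36002) = ((19/5223)*(3969/19))*(1/36002) = (1323/1741)*(1/36002) = 1323/62679482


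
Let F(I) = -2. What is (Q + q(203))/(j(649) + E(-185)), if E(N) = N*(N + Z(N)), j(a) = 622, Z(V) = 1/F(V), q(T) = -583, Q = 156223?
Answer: 103760/23293 ≈ 4.4546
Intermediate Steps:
Z(V) = -½ (Z(V) = 1/(-2) = -½)
E(N) = N*(-½ + N) (E(N) = N*(N - ½) = N*(-½ + N))
(Q + q(203))/(j(649) + E(-185)) = (156223 - 583)/(622 - 185*(-½ - 185)) = 155640/(622 - 185*(-371/2)) = 155640/(622 + 68635/2) = 155640/(69879/2) = 155640*(2/69879) = 103760/23293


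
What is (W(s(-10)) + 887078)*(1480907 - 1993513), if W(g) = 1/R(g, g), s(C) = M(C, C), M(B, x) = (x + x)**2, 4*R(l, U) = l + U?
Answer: -45472150783103/100 ≈ -4.5472e+11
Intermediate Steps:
R(l, U) = U/4 + l/4 (R(l, U) = (l + U)/4 = (U + l)/4 = U/4 + l/4)
M(B, x) = 4*x**2 (M(B, x) = (2*x)**2 = 4*x**2)
s(C) = 4*C**2
W(g) = 2/g (W(g) = 1/(g/4 + g/4) = 1/(g/2) = 2/g)
(W(s(-10)) + 887078)*(1480907 - 1993513) = (2/((4*(-10)**2)) + 887078)*(1480907 - 1993513) = (2/((4*100)) + 887078)*(-512606) = (2/400 + 887078)*(-512606) = (2*(1/400) + 887078)*(-512606) = (1/200 + 887078)*(-512606) = (177415601/200)*(-512606) = -45472150783103/100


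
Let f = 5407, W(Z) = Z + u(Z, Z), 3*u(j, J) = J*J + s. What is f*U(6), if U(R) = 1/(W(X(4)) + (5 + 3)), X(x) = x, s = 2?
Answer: 5407/18 ≈ 300.39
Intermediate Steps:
u(j, J) = ⅔ + J²/3 (u(j, J) = (J*J + 2)/3 = (J² + 2)/3 = (2 + J²)/3 = ⅔ + J²/3)
W(Z) = ⅔ + Z + Z²/3 (W(Z) = Z + (⅔ + Z²/3) = ⅔ + Z + Z²/3)
U(R) = 1/18 (U(R) = 1/((⅔ + 4 + (⅓)*4²) + (5 + 3)) = 1/((⅔ + 4 + (⅓)*16) + 8) = 1/((⅔ + 4 + 16/3) + 8) = 1/(10 + 8) = 1/18)
f*U(6) = 5407*(1/18) = 5407/18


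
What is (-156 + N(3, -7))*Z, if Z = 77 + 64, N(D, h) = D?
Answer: -21573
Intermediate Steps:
Z = 141
(-156 + N(3, -7))*Z = (-156 + 3)*141 = -153*141 = -21573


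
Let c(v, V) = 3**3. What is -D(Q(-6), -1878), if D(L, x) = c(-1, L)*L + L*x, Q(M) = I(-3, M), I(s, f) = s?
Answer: -5553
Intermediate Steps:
c(v, V) = 27
Q(M) = -3
D(L, x) = 27*L + L*x
-D(Q(-6), -1878) = -(-3)*(27 - 1878) = -(-3)*(-1851) = -1*5553 = -5553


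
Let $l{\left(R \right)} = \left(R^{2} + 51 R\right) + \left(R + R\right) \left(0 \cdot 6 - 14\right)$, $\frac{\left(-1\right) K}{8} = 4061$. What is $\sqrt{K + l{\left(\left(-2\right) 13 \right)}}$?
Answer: $i \sqrt{32410} \approx 180.03 i$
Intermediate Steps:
$K = -32488$ ($K = \left(-8\right) 4061 = -32488$)
$l{\left(R \right)} = R^{2} + 23 R$ ($l{\left(R \right)} = \left(R^{2} + 51 R\right) + 2 R \left(0 - 14\right) = \left(R^{2} + 51 R\right) + 2 R \left(-14\right) = \left(R^{2} + 51 R\right) - 28 R = R^{2} + 23 R$)
$\sqrt{K + l{\left(\left(-2\right) 13 \right)}} = \sqrt{-32488 + \left(-2\right) 13 \left(23 - 26\right)} = \sqrt{-32488 - 26 \left(23 - 26\right)} = \sqrt{-32488 - -78} = \sqrt{-32488 + 78} = \sqrt{-32410} = i \sqrt{32410}$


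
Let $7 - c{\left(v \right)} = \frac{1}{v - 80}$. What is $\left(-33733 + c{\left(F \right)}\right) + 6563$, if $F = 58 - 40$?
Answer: $- \frac{1684105}{62} \approx -27163.0$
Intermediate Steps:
$F = 18$ ($F = 58 - 40 = 18$)
$c{\left(v \right)} = 7 - \frac{1}{-80 + v}$ ($c{\left(v \right)} = 7 - \frac{1}{v - 80} = 7 - \frac{1}{-80 + v}$)
$\left(-33733 + c{\left(F \right)}\right) + 6563 = \left(-33733 + \frac{-561 + 7 \cdot 18}{-80 + 18}\right) + 6563 = \left(-33733 + \frac{-561 + 126}{-62}\right) + 6563 = \left(-33733 - - \frac{435}{62}\right) + 6563 = \left(-33733 + \frac{435}{62}\right) + 6563 = - \frac{2091011}{62} + 6563 = - \frac{1684105}{62}$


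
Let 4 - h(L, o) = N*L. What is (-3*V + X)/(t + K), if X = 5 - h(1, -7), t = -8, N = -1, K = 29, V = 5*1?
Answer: -5/7 ≈ -0.71429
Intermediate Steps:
V = 5
h(L, o) = 4 + L (h(L, o) = 4 - (-1)*L = 4 + L)
X = 0 (X = 5 - (4 + 1) = 5 - 1*5 = 5 - 5 = 0)
(-3*V + X)/(t + K) = (-3*5 + 0)/(-8 + 29) = (-15 + 0)/21 = -15*1/21 = -5/7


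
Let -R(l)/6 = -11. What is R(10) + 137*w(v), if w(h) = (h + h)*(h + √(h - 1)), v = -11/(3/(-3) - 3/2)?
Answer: 134266/25 + 6028*√85/25 ≈ 7593.7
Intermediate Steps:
R(l) = 66 (R(l) = -6*(-11) = 66)
v = 22/5 (v = -11/(3*(-⅓) - 3*½) = -11/(-1 - 3/2) = -11/(-5/2) = -11*(-⅖) = 22/5 ≈ 4.4000)
w(h) = 2*h*(h + √(-1 + h)) (w(h) = (2*h)*(h + √(-1 + h)) = 2*h*(h + √(-1 + h)))
R(10) + 137*w(v) = 66 + 137*(2*(22/5)*(22/5 + √(-1 + 22/5))) = 66 + 137*(2*(22/5)*(22/5 + √(17/5))) = 66 + 137*(2*(22/5)*(22/5 + √85/5)) = 66 + 137*(968/25 + 44*√85/25) = 66 + (132616/25 + 6028*√85/25) = 134266/25 + 6028*√85/25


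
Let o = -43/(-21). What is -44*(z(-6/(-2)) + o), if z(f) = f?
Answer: -4664/21 ≈ -222.10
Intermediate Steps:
o = 43/21 (o = -43*(-1/21) = 43/21 ≈ 2.0476)
-44*(z(-6/(-2)) + o) = -44*(-6/(-2) + 43/21) = -44*(-6*(-½) + 43/21) = -44*(3 + 43/21) = -44*106/21 = -4664/21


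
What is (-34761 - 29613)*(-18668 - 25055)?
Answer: 2814624402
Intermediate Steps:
(-34761 - 29613)*(-18668 - 25055) = -64374*(-43723) = 2814624402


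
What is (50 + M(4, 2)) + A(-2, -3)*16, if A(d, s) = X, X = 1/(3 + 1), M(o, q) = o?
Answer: 58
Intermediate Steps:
X = 1/4 ≈ 0.25000
A(d, s) = 1/4
(50 + M(4, 2)) + A(-2, -3)*16 = (50 + 4) + (1/4)*16 = 54 + 4 = 58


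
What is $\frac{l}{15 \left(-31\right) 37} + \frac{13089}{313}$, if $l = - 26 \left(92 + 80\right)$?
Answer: $\frac{226595981}{5385165} \approx 42.078$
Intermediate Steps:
$l = -4472$ ($l = \left(-26\right) 172 = -4472$)
$\frac{l}{15 \left(-31\right) 37} + \frac{13089}{313} = - \frac{4472}{15 \left(-31\right) 37} + \frac{13089}{313} = - \frac{4472}{\left(-465\right) 37} + 13089 \cdot \frac{1}{313} = - \frac{4472}{-17205} + \frac{13089}{313} = \left(-4472\right) \left(- \frac{1}{17205}\right) + \frac{13089}{313} = \frac{4472}{17205} + \frac{13089}{313} = \frac{226595981}{5385165}$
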